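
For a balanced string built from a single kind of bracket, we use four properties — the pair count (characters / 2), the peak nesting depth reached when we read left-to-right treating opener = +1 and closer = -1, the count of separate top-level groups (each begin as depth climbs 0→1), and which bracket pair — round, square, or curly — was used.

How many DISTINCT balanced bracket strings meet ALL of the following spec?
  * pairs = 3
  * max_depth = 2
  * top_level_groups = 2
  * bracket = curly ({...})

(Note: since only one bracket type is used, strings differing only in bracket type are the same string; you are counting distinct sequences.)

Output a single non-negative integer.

Spec: pairs=3 depth=2 groups=2
Count(depth <= 2) = 2
Count(depth <= 1) = 0
Count(depth == 2) = 2 - 0 = 2

Answer: 2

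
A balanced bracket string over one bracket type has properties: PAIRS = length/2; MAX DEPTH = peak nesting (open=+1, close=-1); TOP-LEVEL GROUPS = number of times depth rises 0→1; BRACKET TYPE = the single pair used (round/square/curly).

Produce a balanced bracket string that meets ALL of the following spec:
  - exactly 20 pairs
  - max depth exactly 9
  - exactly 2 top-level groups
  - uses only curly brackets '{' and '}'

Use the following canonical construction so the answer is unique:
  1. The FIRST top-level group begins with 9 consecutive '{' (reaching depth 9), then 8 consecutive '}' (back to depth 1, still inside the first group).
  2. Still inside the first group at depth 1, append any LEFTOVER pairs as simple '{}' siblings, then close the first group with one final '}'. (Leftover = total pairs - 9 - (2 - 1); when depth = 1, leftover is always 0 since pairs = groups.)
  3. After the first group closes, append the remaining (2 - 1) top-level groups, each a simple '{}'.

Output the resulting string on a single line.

Answer: {{{{{{{{{}}}}}}}}{}{}{}{}{}{}{}{}{}{}}{}

Derivation:
Spec: pairs=20 depth=9 groups=2
Leftover pairs = 20 - 9 - (2-1) = 10
First group: deep chain of depth 9 + 10 sibling pairs
Remaining 1 groups: simple '{}' each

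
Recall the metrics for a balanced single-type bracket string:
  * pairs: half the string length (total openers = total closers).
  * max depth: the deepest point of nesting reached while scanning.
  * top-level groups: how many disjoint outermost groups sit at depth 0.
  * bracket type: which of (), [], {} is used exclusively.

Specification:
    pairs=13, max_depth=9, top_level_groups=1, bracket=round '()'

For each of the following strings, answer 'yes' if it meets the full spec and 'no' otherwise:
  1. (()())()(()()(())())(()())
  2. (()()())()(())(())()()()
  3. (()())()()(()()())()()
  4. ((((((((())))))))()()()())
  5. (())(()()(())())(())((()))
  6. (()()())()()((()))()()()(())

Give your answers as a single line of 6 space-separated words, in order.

Answer: no no no yes no no

Derivation:
String 1 '(()())()(()()(())())(()())': depth seq [1 2 1 2 1 0 1 0 1 2 1 2 1 2 3 2 1 2 1 0 1 2 1 2 1 0]
  -> pairs=13 depth=3 groups=4 -> no
String 2 '(()()())()(())(())()()()': depth seq [1 2 1 2 1 2 1 0 1 0 1 2 1 0 1 2 1 0 1 0 1 0 1 0]
  -> pairs=12 depth=2 groups=7 -> no
String 3 '(()())()()(()()())()()': depth seq [1 2 1 2 1 0 1 0 1 0 1 2 1 2 1 2 1 0 1 0 1 0]
  -> pairs=11 depth=2 groups=6 -> no
String 4 '((((((((())))))))()()()())': depth seq [1 2 3 4 5 6 7 8 9 8 7 6 5 4 3 2 1 2 1 2 1 2 1 2 1 0]
  -> pairs=13 depth=9 groups=1 -> yes
String 5 '(())(()()(())())(())((()))': depth seq [1 2 1 0 1 2 1 2 1 2 3 2 1 2 1 0 1 2 1 0 1 2 3 2 1 0]
  -> pairs=13 depth=3 groups=4 -> no
String 6 '(()()())()()((()))()()()(())': depth seq [1 2 1 2 1 2 1 0 1 0 1 0 1 2 3 2 1 0 1 0 1 0 1 0 1 2 1 0]
  -> pairs=14 depth=3 groups=8 -> no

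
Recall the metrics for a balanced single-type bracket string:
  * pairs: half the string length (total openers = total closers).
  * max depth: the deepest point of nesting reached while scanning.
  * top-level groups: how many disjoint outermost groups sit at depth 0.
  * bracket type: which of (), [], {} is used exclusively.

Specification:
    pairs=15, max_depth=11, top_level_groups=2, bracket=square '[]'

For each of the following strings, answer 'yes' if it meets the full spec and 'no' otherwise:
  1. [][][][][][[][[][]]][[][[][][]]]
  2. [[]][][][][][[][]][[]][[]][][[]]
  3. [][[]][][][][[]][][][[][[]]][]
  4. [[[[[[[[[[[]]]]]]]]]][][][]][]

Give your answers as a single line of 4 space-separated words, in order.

String 1 '[][][][][][[][[][]]][[][[][][]]]': depth seq [1 0 1 0 1 0 1 0 1 0 1 2 1 2 3 2 3 2 1 0 1 2 1 2 3 2 3 2 3 2 1 0]
  -> pairs=16 depth=3 groups=7 -> no
String 2 '[[]][][][][][[][]][[]][[]][][[]]': depth seq [1 2 1 0 1 0 1 0 1 0 1 0 1 2 1 2 1 0 1 2 1 0 1 2 1 0 1 0 1 2 1 0]
  -> pairs=16 depth=2 groups=10 -> no
String 3 '[][[]][][][][[]][][][[][[]]][]': depth seq [1 0 1 2 1 0 1 0 1 0 1 0 1 2 1 0 1 0 1 0 1 2 1 2 3 2 1 0 1 0]
  -> pairs=15 depth=3 groups=10 -> no
String 4 '[[[[[[[[[[[]]]]]]]]]][][][]][]': depth seq [1 2 3 4 5 6 7 8 9 10 11 10 9 8 7 6 5 4 3 2 1 2 1 2 1 2 1 0 1 0]
  -> pairs=15 depth=11 groups=2 -> yes

Answer: no no no yes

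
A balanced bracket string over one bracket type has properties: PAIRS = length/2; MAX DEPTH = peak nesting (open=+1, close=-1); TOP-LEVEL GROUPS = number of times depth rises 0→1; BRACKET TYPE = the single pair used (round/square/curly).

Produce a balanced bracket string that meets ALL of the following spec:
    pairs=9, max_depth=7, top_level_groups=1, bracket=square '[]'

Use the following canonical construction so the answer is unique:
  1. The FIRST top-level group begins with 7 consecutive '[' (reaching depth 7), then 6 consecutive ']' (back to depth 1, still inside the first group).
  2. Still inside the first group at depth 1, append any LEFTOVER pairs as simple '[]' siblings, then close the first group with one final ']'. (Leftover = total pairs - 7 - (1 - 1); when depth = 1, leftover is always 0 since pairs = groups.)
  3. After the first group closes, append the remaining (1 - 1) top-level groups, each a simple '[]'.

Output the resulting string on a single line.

Spec: pairs=9 depth=7 groups=1
Leftover pairs = 9 - 7 - (1-1) = 2
First group: deep chain of depth 7 + 2 sibling pairs
Remaining 0 groups: simple '[]' each

Answer: [[[[[[[]]]]]][][]]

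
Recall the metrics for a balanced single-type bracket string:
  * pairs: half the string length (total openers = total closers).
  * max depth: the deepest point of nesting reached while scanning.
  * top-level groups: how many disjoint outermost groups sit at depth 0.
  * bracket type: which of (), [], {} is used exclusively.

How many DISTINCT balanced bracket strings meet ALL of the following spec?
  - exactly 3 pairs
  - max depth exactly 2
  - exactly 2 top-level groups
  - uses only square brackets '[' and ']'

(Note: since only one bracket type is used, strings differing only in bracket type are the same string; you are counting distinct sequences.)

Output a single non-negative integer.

Spec: pairs=3 depth=2 groups=2
Count(depth <= 2) = 2
Count(depth <= 1) = 0
Count(depth == 2) = 2 - 0 = 2

Answer: 2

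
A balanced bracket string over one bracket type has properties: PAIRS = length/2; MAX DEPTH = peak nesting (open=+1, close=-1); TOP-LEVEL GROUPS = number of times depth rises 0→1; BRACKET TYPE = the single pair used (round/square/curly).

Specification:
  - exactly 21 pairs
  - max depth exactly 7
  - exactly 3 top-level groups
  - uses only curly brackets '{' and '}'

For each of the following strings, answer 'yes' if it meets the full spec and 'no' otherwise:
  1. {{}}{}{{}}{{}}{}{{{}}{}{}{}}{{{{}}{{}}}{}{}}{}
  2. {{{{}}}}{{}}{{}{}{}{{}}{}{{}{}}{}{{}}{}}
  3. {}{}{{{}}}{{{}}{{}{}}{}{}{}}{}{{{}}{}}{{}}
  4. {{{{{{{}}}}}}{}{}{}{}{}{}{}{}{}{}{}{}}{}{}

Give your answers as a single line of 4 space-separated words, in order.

Answer: no no no yes

Derivation:
String 1 '{{}}{}{{}}{{}}{}{{{}}{}{}{}}{{{{}}{{}}}{}{}}{}': depth seq [1 2 1 0 1 0 1 2 1 0 1 2 1 0 1 0 1 2 3 2 1 2 1 2 1 2 1 0 1 2 3 4 3 2 3 4 3 2 1 2 1 2 1 0 1 0]
  -> pairs=23 depth=4 groups=8 -> no
String 2 '{{{{}}}}{{}}{{}{}{}{{}}{}{{}{}}{}{{}}{}}': depth seq [1 2 3 4 3 2 1 0 1 2 1 0 1 2 1 2 1 2 1 2 3 2 1 2 1 2 3 2 3 2 1 2 1 2 3 2 1 2 1 0]
  -> pairs=20 depth=4 groups=3 -> no
String 3 '{}{}{{{}}}{{{}}{{}{}}{}{}{}}{}{{{}}{}}{{}}': depth seq [1 0 1 0 1 2 3 2 1 0 1 2 3 2 1 2 3 2 3 2 1 2 1 2 1 2 1 0 1 0 1 2 3 2 1 2 1 0 1 2 1 0]
  -> pairs=21 depth=3 groups=7 -> no
String 4 '{{{{{{{}}}}}}{}{}{}{}{}{}{}{}{}{}{}{}}{}{}': depth seq [1 2 3 4 5 6 7 6 5 4 3 2 1 2 1 2 1 2 1 2 1 2 1 2 1 2 1 2 1 2 1 2 1 2 1 2 1 0 1 0 1 0]
  -> pairs=21 depth=7 groups=3 -> yes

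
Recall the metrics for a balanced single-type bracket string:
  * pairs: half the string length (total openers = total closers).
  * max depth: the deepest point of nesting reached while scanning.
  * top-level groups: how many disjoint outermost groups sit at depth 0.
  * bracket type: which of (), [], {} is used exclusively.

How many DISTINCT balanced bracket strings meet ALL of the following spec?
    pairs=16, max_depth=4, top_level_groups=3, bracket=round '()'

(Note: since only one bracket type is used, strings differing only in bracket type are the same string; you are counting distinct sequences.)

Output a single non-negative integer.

Answer: 1338609

Derivation:
Spec: pairs=16 depth=4 groups=3
Count(depth <= 4) = 1492209
Count(depth <= 3) = 153600
Count(depth == 4) = 1492209 - 153600 = 1338609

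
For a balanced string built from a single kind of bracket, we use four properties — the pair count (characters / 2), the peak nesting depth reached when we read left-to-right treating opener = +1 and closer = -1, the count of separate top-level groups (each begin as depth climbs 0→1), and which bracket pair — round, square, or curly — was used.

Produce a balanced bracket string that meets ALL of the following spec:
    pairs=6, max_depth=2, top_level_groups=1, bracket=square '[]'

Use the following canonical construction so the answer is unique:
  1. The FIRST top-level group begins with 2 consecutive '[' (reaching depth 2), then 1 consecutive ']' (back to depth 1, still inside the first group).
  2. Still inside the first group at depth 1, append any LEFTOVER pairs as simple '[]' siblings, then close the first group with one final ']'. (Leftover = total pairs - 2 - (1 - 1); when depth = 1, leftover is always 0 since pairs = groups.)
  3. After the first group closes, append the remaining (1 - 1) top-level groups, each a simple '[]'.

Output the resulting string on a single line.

Spec: pairs=6 depth=2 groups=1
Leftover pairs = 6 - 2 - (1-1) = 4
First group: deep chain of depth 2 + 4 sibling pairs
Remaining 0 groups: simple '[]' each

Answer: [[][][][][]]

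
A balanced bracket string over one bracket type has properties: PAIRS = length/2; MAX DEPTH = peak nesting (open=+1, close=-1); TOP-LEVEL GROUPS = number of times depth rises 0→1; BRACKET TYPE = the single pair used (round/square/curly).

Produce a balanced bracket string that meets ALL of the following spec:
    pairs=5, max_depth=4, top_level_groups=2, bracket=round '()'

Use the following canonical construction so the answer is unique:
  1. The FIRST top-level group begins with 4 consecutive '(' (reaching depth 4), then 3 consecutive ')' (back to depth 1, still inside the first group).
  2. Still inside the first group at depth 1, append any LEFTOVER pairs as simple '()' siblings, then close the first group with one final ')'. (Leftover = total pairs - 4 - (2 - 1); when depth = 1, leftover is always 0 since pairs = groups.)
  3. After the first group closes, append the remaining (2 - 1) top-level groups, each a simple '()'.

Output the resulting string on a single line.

Spec: pairs=5 depth=4 groups=2
Leftover pairs = 5 - 4 - (2-1) = 0
First group: deep chain of depth 4 + 0 sibling pairs
Remaining 1 groups: simple '()' each

Answer: (((())))()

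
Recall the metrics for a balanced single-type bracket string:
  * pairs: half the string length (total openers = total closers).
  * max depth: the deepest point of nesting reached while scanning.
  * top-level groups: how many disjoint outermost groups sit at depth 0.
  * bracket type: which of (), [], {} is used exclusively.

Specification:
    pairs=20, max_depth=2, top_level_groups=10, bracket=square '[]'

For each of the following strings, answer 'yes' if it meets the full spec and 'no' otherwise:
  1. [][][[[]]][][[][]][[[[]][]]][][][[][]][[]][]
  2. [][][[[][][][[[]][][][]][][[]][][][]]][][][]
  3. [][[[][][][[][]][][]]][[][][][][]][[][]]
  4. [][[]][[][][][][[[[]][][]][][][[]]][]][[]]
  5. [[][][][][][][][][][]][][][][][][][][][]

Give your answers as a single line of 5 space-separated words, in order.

Answer: no no no no yes

Derivation:
String 1 '[][][[[]]][][[][]][[[[]][]]][][][[][]][[]][]': depth seq [1 0 1 0 1 2 3 2 1 0 1 0 1 2 1 2 1 0 1 2 3 4 3 2 3 2 1 0 1 0 1 0 1 2 1 2 1 0 1 2 1 0 1 0]
  -> pairs=22 depth=4 groups=11 -> no
String 2 '[][][[[][][][[[]][][][]][][[]][][][]]][][][]': depth seq [1 0 1 0 1 2 3 2 3 2 3 2 3 4 5 4 3 4 3 4 3 4 3 2 3 2 3 4 3 2 3 2 3 2 3 2 1 0 1 0 1 0 1 0]
  -> pairs=22 depth=5 groups=6 -> no
String 3 '[][[[][][][[][]][][]]][[][][][][]][[][]]': depth seq [1 0 1 2 3 2 3 2 3 2 3 4 3 4 3 2 3 2 3 2 1 0 1 2 1 2 1 2 1 2 1 2 1 0 1 2 1 2 1 0]
  -> pairs=20 depth=4 groups=4 -> no
String 4 '[][[]][[][][][][[[[]][][]][][][[]]][]][[]]': depth seq [1 0 1 2 1 0 1 2 1 2 1 2 1 2 1 2 3 4 5 4 3 4 3 4 3 2 3 2 3 2 3 4 3 2 1 2 1 0 1 2 1 0]
  -> pairs=21 depth=5 groups=4 -> no
String 5 '[[][][][][][][][][][]][][][][][][][][][]': depth seq [1 2 1 2 1 2 1 2 1 2 1 2 1 2 1 2 1 2 1 2 1 0 1 0 1 0 1 0 1 0 1 0 1 0 1 0 1 0 1 0]
  -> pairs=20 depth=2 groups=10 -> yes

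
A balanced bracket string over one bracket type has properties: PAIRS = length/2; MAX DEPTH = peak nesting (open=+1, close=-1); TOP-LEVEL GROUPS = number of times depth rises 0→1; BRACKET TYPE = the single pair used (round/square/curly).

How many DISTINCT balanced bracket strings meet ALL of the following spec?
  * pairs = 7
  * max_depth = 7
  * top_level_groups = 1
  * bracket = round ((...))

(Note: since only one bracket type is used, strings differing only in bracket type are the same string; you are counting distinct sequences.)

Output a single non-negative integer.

Answer: 1

Derivation:
Spec: pairs=7 depth=7 groups=1
Count(depth <= 7) = 132
Count(depth <= 6) = 131
Count(depth == 7) = 132 - 131 = 1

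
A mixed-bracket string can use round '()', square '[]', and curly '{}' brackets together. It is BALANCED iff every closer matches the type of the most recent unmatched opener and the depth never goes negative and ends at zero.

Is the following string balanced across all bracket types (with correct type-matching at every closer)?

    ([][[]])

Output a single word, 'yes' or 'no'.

pos 0: push '('; stack = (
pos 1: push '['; stack = ([
pos 2: ']' matches '['; pop; stack = (
pos 3: push '['; stack = ([
pos 4: push '['; stack = ([[
pos 5: ']' matches '['; pop; stack = ([
pos 6: ']' matches '['; pop; stack = (
pos 7: ')' matches '('; pop; stack = (empty)
end: stack empty → VALID
Verdict: properly nested → yes

Answer: yes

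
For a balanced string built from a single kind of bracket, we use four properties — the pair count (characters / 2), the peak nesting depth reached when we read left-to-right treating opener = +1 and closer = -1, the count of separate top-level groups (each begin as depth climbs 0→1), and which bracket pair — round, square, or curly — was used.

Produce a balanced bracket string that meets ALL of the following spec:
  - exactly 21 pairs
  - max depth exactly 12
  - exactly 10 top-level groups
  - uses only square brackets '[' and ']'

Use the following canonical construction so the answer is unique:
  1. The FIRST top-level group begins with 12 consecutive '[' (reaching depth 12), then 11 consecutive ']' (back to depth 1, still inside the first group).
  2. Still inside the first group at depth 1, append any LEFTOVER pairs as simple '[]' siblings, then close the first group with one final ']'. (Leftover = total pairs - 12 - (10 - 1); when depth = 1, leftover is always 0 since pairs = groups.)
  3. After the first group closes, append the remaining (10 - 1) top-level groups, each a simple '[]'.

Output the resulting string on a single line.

Answer: [[[[[[[[[[[[]]]]]]]]]]]][][][][][][][][][]

Derivation:
Spec: pairs=21 depth=12 groups=10
Leftover pairs = 21 - 12 - (10-1) = 0
First group: deep chain of depth 12 + 0 sibling pairs
Remaining 9 groups: simple '[]' each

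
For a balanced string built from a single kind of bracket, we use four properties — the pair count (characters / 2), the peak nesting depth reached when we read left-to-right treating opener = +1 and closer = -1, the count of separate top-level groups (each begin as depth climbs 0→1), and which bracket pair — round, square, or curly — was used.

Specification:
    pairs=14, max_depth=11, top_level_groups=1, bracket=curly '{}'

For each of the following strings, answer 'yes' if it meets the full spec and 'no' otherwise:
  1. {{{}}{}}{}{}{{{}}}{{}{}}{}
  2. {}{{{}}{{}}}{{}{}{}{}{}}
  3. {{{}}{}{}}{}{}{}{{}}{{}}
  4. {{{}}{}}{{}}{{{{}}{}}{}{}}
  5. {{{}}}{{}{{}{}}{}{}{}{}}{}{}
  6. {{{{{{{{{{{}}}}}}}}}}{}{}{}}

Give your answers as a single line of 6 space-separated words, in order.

Answer: no no no no no yes

Derivation:
String 1 '{{{}}{}}{}{}{{{}}}{{}{}}{}': depth seq [1 2 3 2 1 2 1 0 1 0 1 0 1 2 3 2 1 0 1 2 1 2 1 0 1 0]
  -> pairs=13 depth=3 groups=6 -> no
String 2 '{}{{{}}{{}}}{{}{}{}{}{}}': depth seq [1 0 1 2 3 2 1 2 3 2 1 0 1 2 1 2 1 2 1 2 1 2 1 0]
  -> pairs=12 depth=3 groups=3 -> no
String 3 '{{{}}{}{}}{}{}{}{{}}{{}}': depth seq [1 2 3 2 1 2 1 2 1 0 1 0 1 0 1 0 1 2 1 0 1 2 1 0]
  -> pairs=12 depth=3 groups=6 -> no
String 4 '{{{}}{}}{{}}{{{{}}{}}{}{}}': depth seq [1 2 3 2 1 2 1 0 1 2 1 0 1 2 3 4 3 2 3 2 1 2 1 2 1 0]
  -> pairs=13 depth=4 groups=3 -> no
String 5 '{{{}}}{{}{{}{}}{}{}{}{}}{}{}': depth seq [1 2 3 2 1 0 1 2 1 2 3 2 3 2 1 2 1 2 1 2 1 2 1 0 1 0 1 0]
  -> pairs=14 depth=3 groups=4 -> no
String 6 '{{{{{{{{{{{}}}}}}}}}}{}{}{}}': depth seq [1 2 3 4 5 6 7 8 9 10 11 10 9 8 7 6 5 4 3 2 1 2 1 2 1 2 1 0]
  -> pairs=14 depth=11 groups=1 -> yes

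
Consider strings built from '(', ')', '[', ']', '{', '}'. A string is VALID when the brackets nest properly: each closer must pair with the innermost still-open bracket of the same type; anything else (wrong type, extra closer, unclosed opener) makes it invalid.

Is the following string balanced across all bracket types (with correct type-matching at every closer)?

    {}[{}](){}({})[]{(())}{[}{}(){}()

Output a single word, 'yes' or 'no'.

Answer: no

Derivation:
pos 0: push '{'; stack = {
pos 1: '}' matches '{'; pop; stack = (empty)
pos 2: push '['; stack = [
pos 3: push '{'; stack = [{
pos 4: '}' matches '{'; pop; stack = [
pos 5: ']' matches '['; pop; stack = (empty)
pos 6: push '('; stack = (
pos 7: ')' matches '('; pop; stack = (empty)
pos 8: push '{'; stack = {
pos 9: '}' matches '{'; pop; stack = (empty)
pos 10: push '('; stack = (
pos 11: push '{'; stack = ({
pos 12: '}' matches '{'; pop; stack = (
pos 13: ')' matches '('; pop; stack = (empty)
pos 14: push '['; stack = [
pos 15: ']' matches '['; pop; stack = (empty)
pos 16: push '{'; stack = {
pos 17: push '('; stack = {(
pos 18: push '('; stack = {((
pos 19: ')' matches '('; pop; stack = {(
pos 20: ')' matches '('; pop; stack = {
pos 21: '}' matches '{'; pop; stack = (empty)
pos 22: push '{'; stack = {
pos 23: push '['; stack = {[
pos 24: saw closer '}' but top of stack is '[' (expected ']') → INVALID
Verdict: type mismatch at position 24: '}' closes '[' → no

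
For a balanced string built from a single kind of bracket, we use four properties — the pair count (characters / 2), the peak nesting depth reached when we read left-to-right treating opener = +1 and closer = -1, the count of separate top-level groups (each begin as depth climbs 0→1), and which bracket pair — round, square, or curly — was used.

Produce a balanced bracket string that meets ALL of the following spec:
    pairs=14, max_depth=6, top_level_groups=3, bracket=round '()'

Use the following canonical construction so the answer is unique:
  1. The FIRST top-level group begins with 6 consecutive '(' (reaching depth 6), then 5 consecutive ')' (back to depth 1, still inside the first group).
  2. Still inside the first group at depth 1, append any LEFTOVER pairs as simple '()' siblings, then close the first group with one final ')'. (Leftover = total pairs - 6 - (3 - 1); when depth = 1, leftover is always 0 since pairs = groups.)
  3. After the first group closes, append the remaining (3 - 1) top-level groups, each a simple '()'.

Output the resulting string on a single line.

Answer: (((((()))))()()()()()())()()

Derivation:
Spec: pairs=14 depth=6 groups=3
Leftover pairs = 14 - 6 - (3-1) = 6
First group: deep chain of depth 6 + 6 sibling pairs
Remaining 2 groups: simple '()' each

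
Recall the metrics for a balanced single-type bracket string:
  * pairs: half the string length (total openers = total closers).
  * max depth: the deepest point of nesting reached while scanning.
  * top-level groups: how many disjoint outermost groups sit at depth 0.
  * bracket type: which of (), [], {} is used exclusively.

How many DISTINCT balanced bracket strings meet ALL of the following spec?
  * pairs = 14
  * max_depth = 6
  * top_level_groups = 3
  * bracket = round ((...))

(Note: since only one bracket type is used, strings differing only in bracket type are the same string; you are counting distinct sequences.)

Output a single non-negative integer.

Answer: 110754

Derivation:
Spec: pairs=14 depth=6 groups=3
Count(depth <= 6) = 465060
Count(depth <= 5) = 354306
Count(depth == 6) = 465060 - 354306 = 110754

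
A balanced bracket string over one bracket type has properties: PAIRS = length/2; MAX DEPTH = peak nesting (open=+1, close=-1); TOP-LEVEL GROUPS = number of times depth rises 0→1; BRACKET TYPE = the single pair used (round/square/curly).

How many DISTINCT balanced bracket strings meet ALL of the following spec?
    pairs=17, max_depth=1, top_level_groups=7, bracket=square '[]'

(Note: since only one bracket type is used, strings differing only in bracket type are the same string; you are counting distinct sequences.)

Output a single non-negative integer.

Answer: 0

Derivation:
Spec: pairs=17 depth=1 groups=7
Count(depth <= 1) = 0
Count(depth <= 0) = 0
Count(depth == 1) = 0 - 0 = 0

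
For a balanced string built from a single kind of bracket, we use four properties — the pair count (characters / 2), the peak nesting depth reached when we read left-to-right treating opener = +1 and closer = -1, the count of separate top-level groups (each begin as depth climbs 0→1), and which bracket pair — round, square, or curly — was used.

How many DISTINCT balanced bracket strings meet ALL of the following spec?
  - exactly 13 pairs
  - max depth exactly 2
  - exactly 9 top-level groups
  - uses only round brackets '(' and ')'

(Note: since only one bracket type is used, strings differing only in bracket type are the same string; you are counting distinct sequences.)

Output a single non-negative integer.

Spec: pairs=13 depth=2 groups=9
Count(depth <= 2) = 495
Count(depth <= 1) = 0
Count(depth == 2) = 495 - 0 = 495

Answer: 495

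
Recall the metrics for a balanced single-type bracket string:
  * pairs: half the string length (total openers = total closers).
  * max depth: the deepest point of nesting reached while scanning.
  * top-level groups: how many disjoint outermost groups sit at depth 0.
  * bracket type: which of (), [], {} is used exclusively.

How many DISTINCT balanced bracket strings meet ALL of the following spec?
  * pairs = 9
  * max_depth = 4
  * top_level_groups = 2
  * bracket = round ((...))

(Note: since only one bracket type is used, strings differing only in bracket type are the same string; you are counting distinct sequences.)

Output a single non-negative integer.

Answer: 590

Derivation:
Spec: pairs=9 depth=4 groups=2
Count(depth <= 4) = 910
Count(depth <= 3) = 320
Count(depth == 4) = 910 - 320 = 590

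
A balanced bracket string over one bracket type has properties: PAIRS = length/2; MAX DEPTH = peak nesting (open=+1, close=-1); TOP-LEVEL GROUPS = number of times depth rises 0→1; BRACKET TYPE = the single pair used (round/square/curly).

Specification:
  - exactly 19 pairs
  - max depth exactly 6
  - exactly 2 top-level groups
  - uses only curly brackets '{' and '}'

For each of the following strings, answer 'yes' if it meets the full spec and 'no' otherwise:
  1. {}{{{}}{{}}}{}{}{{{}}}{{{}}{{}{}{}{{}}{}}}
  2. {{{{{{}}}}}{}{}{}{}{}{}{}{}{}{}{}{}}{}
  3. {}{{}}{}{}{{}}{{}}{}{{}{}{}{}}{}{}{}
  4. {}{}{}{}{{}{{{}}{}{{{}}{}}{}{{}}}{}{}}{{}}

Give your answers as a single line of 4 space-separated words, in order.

String 1 '{}{{{}}{{}}}{}{}{{{}}}{{{}}{{}{}{}{{}}{}}}': depth seq [1 0 1 2 3 2 1 2 3 2 1 0 1 0 1 0 1 2 3 2 1 0 1 2 3 2 1 2 3 2 3 2 3 2 3 4 3 2 3 2 1 0]
  -> pairs=21 depth=4 groups=6 -> no
String 2 '{{{{{{}}}}}{}{}{}{}{}{}{}{}{}{}{}{}}{}': depth seq [1 2 3 4 5 6 5 4 3 2 1 2 1 2 1 2 1 2 1 2 1 2 1 2 1 2 1 2 1 2 1 2 1 2 1 0 1 0]
  -> pairs=19 depth=6 groups=2 -> yes
String 3 '{}{{}}{}{}{{}}{{}}{}{{}{}{}{}}{}{}{}': depth seq [1 0 1 2 1 0 1 0 1 0 1 2 1 0 1 2 1 0 1 0 1 2 1 2 1 2 1 2 1 0 1 0 1 0 1 0]
  -> pairs=18 depth=2 groups=11 -> no
String 4 '{}{}{}{}{{}{{{}}{}{{{}}{}}{}{{}}}{}{}}{{}}': depth seq [1 0 1 0 1 0 1 0 1 2 1 2 3 4 3 2 3 2 3 4 5 4 3 4 3 2 3 2 3 4 3 2 1 2 1 2 1 0 1 2 1 0]
  -> pairs=21 depth=5 groups=6 -> no

Answer: no yes no no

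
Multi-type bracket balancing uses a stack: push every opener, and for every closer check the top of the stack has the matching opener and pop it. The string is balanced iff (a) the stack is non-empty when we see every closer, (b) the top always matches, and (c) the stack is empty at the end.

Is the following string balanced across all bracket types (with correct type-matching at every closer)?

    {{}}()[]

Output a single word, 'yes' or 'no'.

pos 0: push '{'; stack = {
pos 1: push '{'; stack = {{
pos 2: '}' matches '{'; pop; stack = {
pos 3: '}' matches '{'; pop; stack = (empty)
pos 4: push '('; stack = (
pos 5: ')' matches '('; pop; stack = (empty)
pos 6: push '['; stack = [
pos 7: ']' matches '['; pop; stack = (empty)
end: stack empty → VALID
Verdict: properly nested → yes

Answer: yes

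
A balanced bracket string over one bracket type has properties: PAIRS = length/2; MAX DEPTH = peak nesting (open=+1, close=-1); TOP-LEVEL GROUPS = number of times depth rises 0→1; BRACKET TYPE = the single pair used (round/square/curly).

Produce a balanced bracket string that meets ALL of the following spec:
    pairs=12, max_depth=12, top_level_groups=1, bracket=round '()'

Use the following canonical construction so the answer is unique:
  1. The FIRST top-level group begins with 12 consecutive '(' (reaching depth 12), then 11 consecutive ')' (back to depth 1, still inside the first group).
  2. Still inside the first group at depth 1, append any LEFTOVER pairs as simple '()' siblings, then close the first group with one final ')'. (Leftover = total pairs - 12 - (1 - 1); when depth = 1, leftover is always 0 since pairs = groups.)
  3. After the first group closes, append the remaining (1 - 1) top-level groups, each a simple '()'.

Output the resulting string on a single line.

Spec: pairs=12 depth=12 groups=1
Leftover pairs = 12 - 12 - (1-1) = 0
First group: deep chain of depth 12 + 0 sibling pairs
Remaining 0 groups: simple '()' each

Answer: (((((((((((())))))))))))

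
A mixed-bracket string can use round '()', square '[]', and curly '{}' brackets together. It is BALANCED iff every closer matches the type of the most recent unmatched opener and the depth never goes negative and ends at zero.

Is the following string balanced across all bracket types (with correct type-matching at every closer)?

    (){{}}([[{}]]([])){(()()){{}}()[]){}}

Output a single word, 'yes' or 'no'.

pos 0: push '('; stack = (
pos 1: ')' matches '('; pop; stack = (empty)
pos 2: push '{'; stack = {
pos 3: push '{'; stack = {{
pos 4: '}' matches '{'; pop; stack = {
pos 5: '}' matches '{'; pop; stack = (empty)
pos 6: push '('; stack = (
pos 7: push '['; stack = ([
pos 8: push '['; stack = ([[
pos 9: push '{'; stack = ([[{
pos 10: '}' matches '{'; pop; stack = ([[
pos 11: ']' matches '['; pop; stack = ([
pos 12: ']' matches '['; pop; stack = (
pos 13: push '('; stack = ((
pos 14: push '['; stack = (([
pos 15: ']' matches '['; pop; stack = ((
pos 16: ')' matches '('; pop; stack = (
pos 17: ')' matches '('; pop; stack = (empty)
pos 18: push '{'; stack = {
pos 19: push '('; stack = {(
pos 20: push '('; stack = {((
pos 21: ')' matches '('; pop; stack = {(
pos 22: push '('; stack = {((
pos 23: ')' matches '('; pop; stack = {(
pos 24: ')' matches '('; pop; stack = {
pos 25: push '{'; stack = {{
pos 26: push '{'; stack = {{{
pos 27: '}' matches '{'; pop; stack = {{
pos 28: '}' matches '{'; pop; stack = {
pos 29: push '('; stack = {(
pos 30: ')' matches '('; pop; stack = {
pos 31: push '['; stack = {[
pos 32: ']' matches '['; pop; stack = {
pos 33: saw closer ')' but top of stack is '{' (expected '}') → INVALID
Verdict: type mismatch at position 33: ')' closes '{' → no

Answer: no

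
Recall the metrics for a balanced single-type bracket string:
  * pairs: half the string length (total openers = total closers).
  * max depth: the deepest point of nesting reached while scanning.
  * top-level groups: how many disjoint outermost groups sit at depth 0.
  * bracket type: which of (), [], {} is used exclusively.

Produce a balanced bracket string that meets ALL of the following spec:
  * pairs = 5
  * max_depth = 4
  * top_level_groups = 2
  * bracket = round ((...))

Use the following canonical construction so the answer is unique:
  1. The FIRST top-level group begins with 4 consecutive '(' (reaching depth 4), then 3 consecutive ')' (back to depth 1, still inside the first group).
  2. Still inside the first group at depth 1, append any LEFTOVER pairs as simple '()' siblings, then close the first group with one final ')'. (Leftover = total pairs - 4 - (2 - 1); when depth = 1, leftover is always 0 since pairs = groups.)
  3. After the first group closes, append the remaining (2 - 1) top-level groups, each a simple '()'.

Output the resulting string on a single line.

Answer: (((())))()

Derivation:
Spec: pairs=5 depth=4 groups=2
Leftover pairs = 5 - 4 - (2-1) = 0
First group: deep chain of depth 4 + 0 sibling pairs
Remaining 1 groups: simple '()' each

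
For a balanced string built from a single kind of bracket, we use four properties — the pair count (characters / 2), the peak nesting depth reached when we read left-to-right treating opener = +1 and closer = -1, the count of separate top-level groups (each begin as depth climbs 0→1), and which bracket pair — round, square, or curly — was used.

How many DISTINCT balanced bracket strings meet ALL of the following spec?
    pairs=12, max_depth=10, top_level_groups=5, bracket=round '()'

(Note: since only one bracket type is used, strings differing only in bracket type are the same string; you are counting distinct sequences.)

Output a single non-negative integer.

Answer: 0

Derivation:
Spec: pairs=12 depth=10 groups=5
Count(depth <= 10) = 13260
Count(depth <= 9) = 13260
Count(depth == 10) = 13260 - 13260 = 0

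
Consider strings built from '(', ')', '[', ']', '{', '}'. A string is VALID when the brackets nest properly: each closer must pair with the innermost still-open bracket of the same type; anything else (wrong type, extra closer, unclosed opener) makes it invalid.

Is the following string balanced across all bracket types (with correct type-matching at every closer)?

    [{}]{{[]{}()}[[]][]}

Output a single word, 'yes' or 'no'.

pos 0: push '['; stack = [
pos 1: push '{'; stack = [{
pos 2: '}' matches '{'; pop; stack = [
pos 3: ']' matches '['; pop; stack = (empty)
pos 4: push '{'; stack = {
pos 5: push '{'; stack = {{
pos 6: push '['; stack = {{[
pos 7: ']' matches '['; pop; stack = {{
pos 8: push '{'; stack = {{{
pos 9: '}' matches '{'; pop; stack = {{
pos 10: push '('; stack = {{(
pos 11: ')' matches '('; pop; stack = {{
pos 12: '}' matches '{'; pop; stack = {
pos 13: push '['; stack = {[
pos 14: push '['; stack = {[[
pos 15: ']' matches '['; pop; stack = {[
pos 16: ']' matches '['; pop; stack = {
pos 17: push '['; stack = {[
pos 18: ']' matches '['; pop; stack = {
pos 19: '}' matches '{'; pop; stack = (empty)
end: stack empty → VALID
Verdict: properly nested → yes

Answer: yes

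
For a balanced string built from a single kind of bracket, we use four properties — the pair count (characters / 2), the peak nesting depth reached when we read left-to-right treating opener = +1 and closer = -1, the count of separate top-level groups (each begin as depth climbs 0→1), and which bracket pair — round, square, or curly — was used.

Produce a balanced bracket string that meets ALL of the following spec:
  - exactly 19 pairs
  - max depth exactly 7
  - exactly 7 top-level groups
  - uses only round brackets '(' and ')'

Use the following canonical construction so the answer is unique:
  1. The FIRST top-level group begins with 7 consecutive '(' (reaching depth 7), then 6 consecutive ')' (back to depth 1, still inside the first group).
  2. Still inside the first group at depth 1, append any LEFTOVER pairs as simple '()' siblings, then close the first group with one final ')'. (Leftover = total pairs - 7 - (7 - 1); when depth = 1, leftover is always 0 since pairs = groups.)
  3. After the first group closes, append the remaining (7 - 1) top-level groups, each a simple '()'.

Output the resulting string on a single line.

Answer: ((((((())))))()()()()()())()()()()()()

Derivation:
Spec: pairs=19 depth=7 groups=7
Leftover pairs = 19 - 7 - (7-1) = 6
First group: deep chain of depth 7 + 6 sibling pairs
Remaining 6 groups: simple '()' each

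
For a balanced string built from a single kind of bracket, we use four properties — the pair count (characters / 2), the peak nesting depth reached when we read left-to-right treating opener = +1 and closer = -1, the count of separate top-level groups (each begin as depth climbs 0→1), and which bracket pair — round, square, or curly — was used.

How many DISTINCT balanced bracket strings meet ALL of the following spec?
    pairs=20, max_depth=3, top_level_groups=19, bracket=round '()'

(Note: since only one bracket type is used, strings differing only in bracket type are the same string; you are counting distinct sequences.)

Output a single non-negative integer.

Spec: pairs=20 depth=3 groups=19
Count(depth <= 3) = 19
Count(depth <= 2) = 19
Count(depth == 3) = 19 - 19 = 0

Answer: 0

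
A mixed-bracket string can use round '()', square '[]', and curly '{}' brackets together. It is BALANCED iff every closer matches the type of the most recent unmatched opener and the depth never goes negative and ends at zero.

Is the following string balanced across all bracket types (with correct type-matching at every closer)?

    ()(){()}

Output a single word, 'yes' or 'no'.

pos 0: push '('; stack = (
pos 1: ')' matches '('; pop; stack = (empty)
pos 2: push '('; stack = (
pos 3: ')' matches '('; pop; stack = (empty)
pos 4: push '{'; stack = {
pos 5: push '('; stack = {(
pos 6: ')' matches '('; pop; stack = {
pos 7: '}' matches '{'; pop; stack = (empty)
end: stack empty → VALID
Verdict: properly nested → yes

Answer: yes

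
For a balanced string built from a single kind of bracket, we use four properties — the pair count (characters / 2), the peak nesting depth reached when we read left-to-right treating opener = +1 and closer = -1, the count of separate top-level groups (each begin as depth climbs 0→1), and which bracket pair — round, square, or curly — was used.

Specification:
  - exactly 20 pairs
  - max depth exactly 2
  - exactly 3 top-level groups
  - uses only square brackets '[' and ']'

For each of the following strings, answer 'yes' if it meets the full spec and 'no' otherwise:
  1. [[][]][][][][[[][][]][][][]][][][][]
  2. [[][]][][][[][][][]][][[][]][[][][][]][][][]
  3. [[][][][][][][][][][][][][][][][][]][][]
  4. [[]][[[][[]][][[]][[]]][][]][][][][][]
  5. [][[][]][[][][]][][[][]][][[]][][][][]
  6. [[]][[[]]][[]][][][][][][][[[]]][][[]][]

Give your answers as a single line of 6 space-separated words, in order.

Answer: no no yes no no no

Derivation:
String 1 '[[][]][][][][[[][][]][][][]][][][][]': depth seq [1 2 1 2 1 0 1 0 1 0 1 0 1 2 3 2 3 2 3 2 1 2 1 2 1 2 1 0 1 0 1 0 1 0 1 0]
  -> pairs=18 depth=3 groups=9 -> no
String 2 '[[][]][][][[][][][]][][[][]][[][][][]][][][]': depth seq [1 2 1 2 1 0 1 0 1 0 1 2 1 2 1 2 1 2 1 0 1 0 1 2 1 2 1 0 1 2 1 2 1 2 1 2 1 0 1 0 1 0 1 0]
  -> pairs=22 depth=2 groups=10 -> no
String 3 '[[][][][][][][][][][][][][][][][][]][][]': depth seq [1 2 1 2 1 2 1 2 1 2 1 2 1 2 1 2 1 2 1 2 1 2 1 2 1 2 1 2 1 2 1 2 1 2 1 0 1 0 1 0]
  -> pairs=20 depth=2 groups=3 -> yes
String 4 '[[]][[[][[]][][[]][[]]][][]][][][][][]': depth seq [1 2 1 0 1 2 3 2 3 4 3 2 3 2 3 4 3 2 3 4 3 2 1 2 1 2 1 0 1 0 1 0 1 0 1 0 1 0]
  -> pairs=19 depth=4 groups=7 -> no
String 5 '[][[][]][[][][]][][[][]][][[]][][][][]': depth seq [1 0 1 2 1 2 1 0 1 2 1 2 1 2 1 0 1 0 1 2 1 2 1 0 1 0 1 2 1 0 1 0 1 0 1 0 1 0]
  -> pairs=19 depth=2 groups=11 -> no
String 6 '[[]][[[]]][[]][][][][][][][[[]]][][[]][]': depth seq [1 2 1 0 1 2 3 2 1 0 1 2 1 0 1 0 1 0 1 0 1 0 1 0 1 0 1 2 3 2 1 0 1 0 1 2 1 0 1 0]
  -> pairs=20 depth=3 groups=13 -> no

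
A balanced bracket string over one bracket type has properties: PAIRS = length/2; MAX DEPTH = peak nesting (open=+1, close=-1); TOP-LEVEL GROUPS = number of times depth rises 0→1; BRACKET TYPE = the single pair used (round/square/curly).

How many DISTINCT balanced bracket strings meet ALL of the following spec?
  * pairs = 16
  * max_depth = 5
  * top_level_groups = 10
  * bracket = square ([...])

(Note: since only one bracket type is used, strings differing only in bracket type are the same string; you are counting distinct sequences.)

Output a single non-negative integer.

Spec: pairs=16 depth=5 groups=10
Count(depth <= 5) = 33725
Count(depth <= 4) = 32225
Count(depth == 5) = 33725 - 32225 = 1500

Answer: 1500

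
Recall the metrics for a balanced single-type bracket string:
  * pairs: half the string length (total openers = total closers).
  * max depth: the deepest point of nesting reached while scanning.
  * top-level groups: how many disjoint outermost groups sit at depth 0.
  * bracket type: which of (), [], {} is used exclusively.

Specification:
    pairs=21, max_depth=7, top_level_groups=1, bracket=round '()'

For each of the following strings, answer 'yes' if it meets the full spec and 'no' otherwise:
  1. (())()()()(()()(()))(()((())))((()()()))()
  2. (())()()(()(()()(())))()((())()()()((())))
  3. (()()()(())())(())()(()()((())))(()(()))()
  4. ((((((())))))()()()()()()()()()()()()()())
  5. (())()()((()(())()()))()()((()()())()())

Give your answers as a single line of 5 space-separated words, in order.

String 1 '(())()()()(()()(()))(()((())))((()()()))()': depth seq [1 2 1 0 1 0 1 0 1 0 1 2 1 2 1 2 3 2 1 0 1 2 1 2 3 4 3 2 1 0 1 2 3 2 3 2 3 2 1 0 1 0]
  -> pairs=21 depth=4 groups=8 -> no
String 2 '(())()()(()(()()(())))()((())()()()((())))': depth seq [1 2 1 0 1 0 1 0 1 2 1 2 3 2 3 2 3 4 3 2 1 0 1 0 1 2 3 2 1 2 1 2 1 2 1 2 3 4 3 2 1 0]
  -> pairs=21 depth=4 groups=6 -> no
String 3 '(()()()(())())(())()(()()((())))(()(()))()': depth seq [1 2 1 2 1 2 1 2 3 2 1 2 1 0 1 2 1 0 1 0 1 2 1 2 1 2 3 4 3 2 1 0 1 2 1 2 3 2 1 0 1 0]
  -> pairs=21 depth=4 groups=6 -> no
String 4 '((((((())))))()()()()()()()()()()()()()())': depth seq [1 2 3 4 5 6 7 6 5 4 3 2 1 2 1 2 1 2 1 2 1 2 1 2 1 2 1 2 1 2 1 2 1 2 1 2 1 2 1 2 1 0]
  -> pairs=21 depth=7 groups=1 -> yes
String 5 '(())()()((()(())()()))()()((()()())()())': depth seq [1 2 1 0 1 0 1 0 1 2 3 2 3 4 3 2 3 2 3 2 1 0 1 0 1 0 1 2 3 2 3 2 3 2 1 2 1 2 1 0]
  -> pairs=20 depth=4 groups=7 -> no

Answer: no no no yes no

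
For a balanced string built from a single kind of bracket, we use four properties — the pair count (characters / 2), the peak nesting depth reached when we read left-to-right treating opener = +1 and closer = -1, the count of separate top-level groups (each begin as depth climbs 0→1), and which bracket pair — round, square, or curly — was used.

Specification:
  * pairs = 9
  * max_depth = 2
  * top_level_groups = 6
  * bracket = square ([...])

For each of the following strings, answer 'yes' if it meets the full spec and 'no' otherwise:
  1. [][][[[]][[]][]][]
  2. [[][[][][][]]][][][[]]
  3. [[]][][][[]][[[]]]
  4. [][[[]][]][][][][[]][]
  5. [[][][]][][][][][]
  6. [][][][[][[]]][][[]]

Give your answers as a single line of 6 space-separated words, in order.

Answer: no no no no yes no

Derivation:
String 1 '[][][[[]][[]][]][]': depth seq [1 0 1 0 1 2 3 2 1 2 3 2 1 2 1 0 1 0]
  -> pairs=9 depth=3 groups=4 -> no
String 2 '[[][[][][][]]][][][[]]': depth seq [1 2 1 2 3 2 3 2 3 2 3 2 1 0 1 0 1 0 1 2 1 0]
  -> pairs=11 depth=3 groups=4 -> no
String 3 '[[]][][][[]][[[]]]': depth seq [1 2 1 0 1 0 1 0 1 2 1 0 1 2 3 2 1 0]
  -> pairs=9 depth=3 groups=5 -> no
String 4 '[][[[]][]][][][][[]][]': depth seq [1 0 1 2 3 2 1 2 1 0 1 0 1 0 1 0 1 2 1 0 1 0]
  -> pairs=11 depth=3 groups=7 -> no
String 5 '[[][][]][][][][][]': depth seq [1 2 1 2 1 2 1 0 1 0 1 0 1 0 1 0 1 0]
  -> pairs=9 depth=2 groups=6 -> yes
String 6 '[][][][[][[]]][][[]]': depth seq [1 0 1 0 1 0 1 2 1 2 3 2 1 0 1 0 1 2 1 0]
  -> pairs=10 depth=3 groups=6 -> no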